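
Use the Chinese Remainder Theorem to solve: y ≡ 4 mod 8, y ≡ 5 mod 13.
M = 8 × 13 = 104. M₁ = 13, y₁ ≡ 5 mod 8. M₂ = 8, y₂ ≡ 5 mod 13. y = 4×13×5 + 5×8×5 ≡ 44 mod 104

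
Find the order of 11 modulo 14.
Powers of 11 mod 14: 11^1≡11, 11^2≡9, 11^3≡1. So the order of 11 is 3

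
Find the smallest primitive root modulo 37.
g = 2. Powers: [2, 4, 8, 16, 32, 27, 17, 34, ...] generates all 36 non-zero residues.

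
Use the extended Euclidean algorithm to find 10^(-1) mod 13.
Extended GCD: 10(4) + 13(-3) = 1. So 10^(-1) ≡ 4 mod 13. Verify: 10 × 4 = 40 ≡ 1 mod 13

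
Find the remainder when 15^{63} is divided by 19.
By Fermat: 15^{18} ≡ 1 (mod 19). 63 = 3×18 + 9. So 15^{63} ≡ 15^{9} ≡ 18 (mod 19)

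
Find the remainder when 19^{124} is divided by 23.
By Fermat: 19^{22} ≡ 1 mod 23. 124 = 5×22 + 14. So 19^{124} ≡ 19^{14} ≡ 18 mod 23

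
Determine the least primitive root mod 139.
g = 2. For each prime q|138: 2^{69}≡138, 2^{46}≡96, 2^{6}≡64, none ≡ 1, so ord_139(2) = 138 and 2 is a primitive root.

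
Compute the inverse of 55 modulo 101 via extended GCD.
Extended GCD: 55(-11) + 101(6) = 1. So 55^(-1) ≡ -11 ≡ 90 mod 101. Verify: 55 × 90 = 4950 ≡ 1 mod 101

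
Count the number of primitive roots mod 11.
There are φ(11-1) = φ(10) = 4 primitive roots modulo 11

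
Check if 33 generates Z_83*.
33^{41} ≡ 1 (mod 83) and 41 < 82, so ord_83(33) = 41 ≠ 82 and 33 is not a primitive root.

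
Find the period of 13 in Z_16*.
Powers of 13 mod 16: 13^1≡13, 13^2≡9, 13^3≡5, 13^4≡1. So the order of 13 is 4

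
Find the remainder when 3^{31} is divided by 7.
By Fermat: 3^{6} ≡ 1 (mod 7). 31 = 5×6 + 1. So 3^{31} ≡ 3^{1} ≡ 3 (mod 7)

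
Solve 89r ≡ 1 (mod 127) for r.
Since 127 is prime, by Fermat 89^(-1) ≡ 89^{125} ≡ 10 (mod 127). Verify: 89 × 10 = 890 ≡ 1 (mod 127)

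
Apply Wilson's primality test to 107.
(106)! mod 107 = 106. Since 106 ≡ -1 (mod 107), 107 is prime.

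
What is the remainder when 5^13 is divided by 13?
Using Fermat: 5^{12} ≡ 1 (mod 13). 13 ≡ 1 (mod 12). So 5^{13} ≡ 5^{1} ≡ 5 (mod 13)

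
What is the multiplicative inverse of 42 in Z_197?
Since 197 is prime, by Fermat 42^(-1) ≡ 42^{195} ≡ 61 (mod 197). Verify: 42 × 61 = 2562 ≡ 1 (mod 197)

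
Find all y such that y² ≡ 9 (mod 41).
The square roots of 9 mod 41 are 38 and 3. Verify: 38² = 1444 ≡ 9 (mod 41)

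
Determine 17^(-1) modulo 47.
Since 47 is prime, by Fermat 17^(-1) ≡ 17^{45} ≡ 36 mod 47. Verify: 17 × 36 = 612 ≡ 1 mod 47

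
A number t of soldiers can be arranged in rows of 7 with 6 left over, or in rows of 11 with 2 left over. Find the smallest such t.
M = 7 × 11 = 77. M₁ = 11, y₁ ≡ 2 (mod 7). M₂ = 7, y₂ ≡ 8 (mod 11). t = 6×11×2 + 2×7×8 ≡ 13 (mod 77)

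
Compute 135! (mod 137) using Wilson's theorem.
(136)! = (135)! × (136) ≡ -1 (mod 137). So (135)! ≡ -1 × (136)^(-1) ≡ (-1)×(-1) = 1 (mod 137)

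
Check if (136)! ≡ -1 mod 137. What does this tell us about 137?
(136)! mod 137 = 136. Since this equals -1 mod 137, Wilson confirms 137 is prime.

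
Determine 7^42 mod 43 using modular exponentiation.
Using Fermat: 7^{42} ≡ 1 mod 43. 42 ≡ 0 mod 42. So 7^{42} ≡ 7^{0} ≡ 1 mod 43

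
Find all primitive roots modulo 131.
There are φ(130) = 48 primitive roots mod 131: {2, 6, 8, 10, 14, 17, 22, 23, 26, 29, 30, 31, 37, 40, 50, 54, 56, 57, 66, 67, 72, 76, 82, 83, 85, 87, 88, 90, 93, 95, 96, 97, 98, 103, 104, 106, 110, 111, 115, 116, 118, 119, 120, 122, 124, 126, 127, 128}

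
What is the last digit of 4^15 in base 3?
Using Fermat: 4^{2} ≡ 1 (mod 3). 15 ≡ 1 (mod 2). So 4^{15} ≡ 4^{1} ≡ 1 (mod 3)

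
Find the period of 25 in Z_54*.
Powers of 25 mod 54: 25^1≡25, 25^2≡31, 25^3≡19, 25^4≡43, 25^5≡49, 25^6≡37, 25^7≡7, 25^8≡13, 25^9≡1. Order = 9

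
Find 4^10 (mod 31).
By repeated squaring (mod 31): 4^{1}≡4, 4^{2}≡16, 4^{4}≡8, 4^{8}≡2. Then 4^{10} = 4^{8+2} ≡ 2 × 16 ≡ 1 (mod 31)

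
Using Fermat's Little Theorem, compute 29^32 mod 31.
By Fermat: 29^{30} ≡ 1 mod 31. So 29^{32} = 29^{30} · 29^{2} ≡ 29^{2} ≡ 4 mod 31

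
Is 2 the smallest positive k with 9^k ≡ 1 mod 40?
Powers of 9 mod 40: 9^1≡9, 9^2≡1. First k with 9^k≡1 is k=2. Yes, ord_40(9) = 2.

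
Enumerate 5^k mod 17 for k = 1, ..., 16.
5^1, 5^2, ..., 5^{16} mod 17: [5, 8, 6, 13, 14, 2, 10, 16, 12, 9, 11, 4, 3, 15, 7, 1]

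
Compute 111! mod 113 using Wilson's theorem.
(112)! = (111)! × (112) ≡ -1 mod 113. So (111)! ≡ -1 × (112)^(-1) ≡ (-1)×(-1) = 1 mod 113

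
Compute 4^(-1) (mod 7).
Since 7 is prime, by Fermat 4^(-1) ≡ 4^{5} ≡ 2 (mod 7). Verify: 4 × 2 = 8 ≡ 1 (mod 7)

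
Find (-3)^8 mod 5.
Using Fermat: (-3)^{4} ≡ 1 mod 5. 8 ≡ 0 mod 4. So (-3)^{8} ≡ (-3)^{0} ≡ 1 mod 5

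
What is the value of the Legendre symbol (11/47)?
(11/47) = 11^{23} mod 47 = -1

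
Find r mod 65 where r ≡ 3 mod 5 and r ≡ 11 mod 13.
M = 5 × 13 = 65. M₁ = 13, y₁ ≡ 2 mod 5. M₂ = 5, y₂ ≡ 8 mod 13. r = 3×13×2 + 11×5×8 ≡ 63 mod 65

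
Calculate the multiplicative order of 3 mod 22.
Powers of 3 mod 22: 3^1≡3, 3^2≡9, 3^3≡5, 3^4≡15, 3^5≡1. ord_22(3) = 5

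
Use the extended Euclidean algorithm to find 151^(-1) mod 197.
Extended GCD: 151(-30) + 197(23) = 1. So 151^(-1) ≡ -30 ≡ 167 (mod 197). Verify: 151 × 167 = 25217 ≡ 1 (mod 197)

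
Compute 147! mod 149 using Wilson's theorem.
(148)! = (147)! × (148) ≡ -1 mod 149. So (147)! ≡ -1 × (148)^(-1) ≡ (-1)×(-1) = 1 mod 149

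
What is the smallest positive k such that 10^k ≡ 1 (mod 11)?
Powers of 10 mod 11: 10^1≡10, 10^2≡1. Order = 2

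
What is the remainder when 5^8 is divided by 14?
By repeated squaring mod 14: 5^{1}≡5, 5^{2}≡11, 5^{4}≡9, 5^{8}≡11. So 5^{8} ≡ 11 mod 14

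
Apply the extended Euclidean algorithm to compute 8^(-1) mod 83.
Extended GCD: 8(-31) + 83(3) = 1. So 8^(-1) ≡ -31 ≡ 52 mod 83. Verify: 8 × 52 = 416 ≡ 1 mod 83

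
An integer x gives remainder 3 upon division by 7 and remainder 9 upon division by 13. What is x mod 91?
M = 7 × 13 = 91. M₁ = 13, y₁ ≡ 6 mod 7. M₂ = 7, y₂ ≡ 2 mod 13. x = 3×13×6 + 9×7×2 ≡ 87 mod 91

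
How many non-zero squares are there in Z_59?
Exactly half the non-zero residues mod a prime are QRs: (59-1)/2 = 29.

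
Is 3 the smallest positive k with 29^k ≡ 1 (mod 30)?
Powers of 29 mod 30: 29^1≡29, 29^2≡1. Already 29^2≡1, so the order is 2 < 3. No, the actual order is 2.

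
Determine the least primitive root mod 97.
g = 5. For each prime q|96: 5^{48}≡96, 5^{32}≡35, none ≡ 1, so ord_97(5) = 96 and 5 is a primitive root.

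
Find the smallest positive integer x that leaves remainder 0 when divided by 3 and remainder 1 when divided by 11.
M = 3 × 11 = 33. M₁ = 11, y₁ ≡ 2 (mod 3). M₂ = 3, y₂ ≡ 4 (mod 11). x = 0×11×2 + 1×3×4 ≡ 12 (mod 33)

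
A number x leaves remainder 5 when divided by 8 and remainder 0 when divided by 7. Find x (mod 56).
M = 8 × 7 = 56. M₁ = 7, y₁ ≡ 7 (mod 8). M₂ = 8, y₂ ≡ 1 (mod 7). x = 5×7×7 + 0×8×1 ≡ 21 (mod 56)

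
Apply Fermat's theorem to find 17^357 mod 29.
By Fermat: 17^{28} ≡ 1 mod 29. 357 ≡ 21 mod 28. So 17^{357} ≡ 17^{21} ≡ 17 mod 29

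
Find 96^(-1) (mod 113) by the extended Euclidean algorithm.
Extended GCD: 96(-20) + 113(17) = 1. So 96^(-1) ≡ -20 ≡ 93 (mod 113). Verify: 96 × 93 = 8928 ≡ 1 (mod 113)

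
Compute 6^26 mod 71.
By repeated squaring mod 71: 6^{1}≡6, 6^{2}≡36, 6^{4}≡18, 6^{8}≡40, 6^{16}≡38. Then 6^{26} = 6^{16+8+2} ≡ 38 × 40 × 36 ≡ 50 mod 71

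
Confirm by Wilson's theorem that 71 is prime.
(70)! mod 71 = 70. Since this equals -1 mod 71, Wilson confirms 71 is prime.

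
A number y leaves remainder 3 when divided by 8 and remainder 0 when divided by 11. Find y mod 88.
M = 8 × 11 = 88. M₁ = 11, y₁ ≡ 3 mod 8. M₂ = 8, y₂ ≡ 7 mod 11. y = 3×11×3 + 0×8×7 ≡ 11 mod 88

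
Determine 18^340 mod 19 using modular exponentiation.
Using Fermat: 18^{18} ≡ 1 (mod 19). 340 ≡ 16 (mod 18). So 18^{340} ≡ 18^{16} ≡ 1 (mod 19)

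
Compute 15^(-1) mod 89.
Since 89 is prime, by Fermat 15^(-1) ≡ 15^{87} ≡ 6 mod 89. Verify: 15 × 6 = 90 ≡ 1 mod 89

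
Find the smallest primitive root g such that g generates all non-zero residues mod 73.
g = 5. Powers: [5, 25, 52, 41, 59, 3, ...] generates all 72 non-zero residues.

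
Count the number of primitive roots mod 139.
There are φ(139-1) = φ(138) = 44 primitive roots modulo 139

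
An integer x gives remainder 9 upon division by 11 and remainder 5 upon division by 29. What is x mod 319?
M = 11 × 29 = 319. M₁ = 29, y₁ ≡ 8 mod 11. M₂ = 11, y₂ ≡ 8 mod 29. x = 9×29×8 + 5×11×8 ≡ 295 mod 319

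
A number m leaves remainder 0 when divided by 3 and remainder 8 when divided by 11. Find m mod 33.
M = 3 × 11 = 33. M₁ = 11, y₁ ≡ 2 mod 3. M₂ = 3, y₂ ≡ 4 mod 11. m = 0×11×2 + 8×3×4 ≡ 30 mod 33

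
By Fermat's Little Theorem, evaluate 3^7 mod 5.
By Fermat: 3^{4} ≡ 1 (mod 5). So 3^{7} = 3^{4} · 3^{3} ≡ 3^{3} ≡ 2 (mod 5)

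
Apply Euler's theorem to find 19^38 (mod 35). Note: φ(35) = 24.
By Euler: 19^{24} ≡ 1 (mod 35) since gcd(19, 35) = 1. 38 = 1×24 + 14. So 19^{38} ≡ 19^{14} ≡ 11 (mod 35)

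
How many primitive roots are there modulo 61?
There are φ(61-1) = φ(60) = 16 primitive roots modulo 61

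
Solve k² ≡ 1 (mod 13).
The square roots of 1 mod 13 are 1 and 12. Verify: 1² = 1 ≡ 1 (mod 13)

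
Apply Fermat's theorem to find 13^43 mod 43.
By Fermat: 13^{42} ≡ 1 mod 43. So 13^{43} = 13^{42} · 13^{1} ≡ 13^{1} ≡ 13 mod 43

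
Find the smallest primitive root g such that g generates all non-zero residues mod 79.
g = 3. For each prime q|78: 3^{39}≡78, 3^{26}≡23, 3^{6}≡18, none ≡ 1, so ord_79(3) = 78 and 3 is a primitive root.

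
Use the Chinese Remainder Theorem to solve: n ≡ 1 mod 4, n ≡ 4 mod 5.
M = 4 × 5 = 20. M₁ = 5, y₁ ≡ 1 mod 4. M₂ = 4, y₂ ≡ 4 mod 5. n = 1×5×1 + 4×4×4 ≡ 9 mod 20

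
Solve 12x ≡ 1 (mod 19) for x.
Since 19 is prime, by Fermat 12^(-1) ≡ 12^{17} ≡ 8 (mod 19). Verify: 12 × 8 = 96 ≡ 1 (mod 19)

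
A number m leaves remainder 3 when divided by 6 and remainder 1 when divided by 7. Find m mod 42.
M = 6 × 7 = 42. M₁ = 7, y₁ ≡ 1 mod 6. M₂ = 6, y₂ ≡ 6 mod 7. m = 3×7×1 + 1×6×6 ≡ 15 mod 42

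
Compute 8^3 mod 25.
8^{3} = 512 ≡ 12 (mod 25)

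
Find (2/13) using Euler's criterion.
(2/13) = 2^{6} mod 13 = -1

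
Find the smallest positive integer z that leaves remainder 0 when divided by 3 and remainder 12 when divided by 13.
M = 3 × 13 = 39. M₁ = 13, y₁ ≡ 1 (mod 3). M₂ = 3, y₂ ≡ 9 (mod 13). z = 0×13×1 + 12×3×9 ≡ 12 (mod 39)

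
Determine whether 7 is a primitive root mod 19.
7^{3} ≡ 1 (mod 19) and 3 < 18, so ord_19(7) = 3 ≠ 18 and 7 is not a primitive root.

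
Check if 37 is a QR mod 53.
By Euler's criterion: 37^{26} ≡ 1 mod 53. Since this equals 1, 37 is a QR.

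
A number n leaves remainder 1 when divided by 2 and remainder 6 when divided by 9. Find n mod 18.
M = 2 × 9 = 18. M₁ = 9, y₁ ≡ 1 mod 2. M₂ = 2, y₂ ≡ 5 mod 9. n = 1×9×1 + 6×2×5 ≡ 15 mod 18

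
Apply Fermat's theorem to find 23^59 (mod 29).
By Fermat: 23^{28} ≡ 1 (mod 29). 59 = 2×28 + 3. So 23^{59} ≡ 23^{3} ≡ 16 (mod 29)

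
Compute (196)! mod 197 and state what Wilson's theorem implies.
(196)! mod 197 = 196. Since this equals -1 mod 197, Wilson confirms 197 is prime.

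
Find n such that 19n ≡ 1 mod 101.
Since 101 is prime, by Fermat 19^(-1) ≡ 19^{99} ≡ 16 mod 101. Verify: 19 × 16 = 304 ≡ 1 mod 101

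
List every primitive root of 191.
There are φ(190) = 72 primitive roots mod 191: {19, 21, 22, 28, 29, 33, 35, 42, 44, 47, 53, 56, 57, 58, 61, 62, 63, 71, 73, 74, 76, 83, 87, 88, 89, 91, 93, 94, 95, 99, 101, 105, 106, 110, 111, 112, 113, 114, 116, 119, 123, 124, 126, 127, 131, 132, 137, 140, 141, 143, 145, 146, 148, 151, 157, 164, 165, 167, 168, 171, 173, 174, 175, 176, 178, 179, 181, 182, 183, 187, 188, 189}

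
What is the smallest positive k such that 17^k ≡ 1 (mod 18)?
Powers of 17 mod 18: 17^1≡17, 17^2≡1. Order = 2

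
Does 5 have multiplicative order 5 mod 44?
Powers of 5 mod 44: 5^1≡5, 5^2≡25, 5^3≡37, 5^4≡9, 5^5≡1. First k with 5^k≡1 is k=5. Yes, ord_44(5) = 5.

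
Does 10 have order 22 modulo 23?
ord_23(10) divides 22. For each prime q|22: 10^{11}≡22, 10^{2}≡8, none ≡ 1. So 10 has order 22 and is a primitive root mod 23.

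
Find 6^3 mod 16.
6^{3} = 216 ≡ 8 mod 16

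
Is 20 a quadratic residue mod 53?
By Euler's criterion: 20^{26} ≡ 52 (mod 53). Since this equals -1 (≡ 52), 20 is not a QR.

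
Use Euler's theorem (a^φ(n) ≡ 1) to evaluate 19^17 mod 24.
By Euler: 19^{8} ≡ 1 mod 24 since gcd(19, 24) = 1. 17 = 2×8 + 1. So 19^{17} ≡ 19^{1} ≡ 19 mod 24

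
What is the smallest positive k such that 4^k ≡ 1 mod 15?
Powers of 4 mod 15: 4^1≡4, 4^2≡1. Order = 2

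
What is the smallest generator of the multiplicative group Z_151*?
g = 6. For each prime q|150: 6^{75}≡150, 6^{50}≡32, 6^{30}≡59, none ≡ 1, so ord_151(6) = 150 and 6 is a primitive root.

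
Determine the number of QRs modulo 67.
For prime 67, there are (p-1)/2 = (67-1)/2 = 33 quadratic residues (excluding 0).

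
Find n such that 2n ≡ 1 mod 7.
Since 7 is prime, by Fermat 2^(-1) ≡ 2^{5} ≡ 4 mod 7. Verify: 2 × 4 = 8 ≡ 1 mod 7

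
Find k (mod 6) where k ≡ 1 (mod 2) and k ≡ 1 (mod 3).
M = 2 × 3 = 6. M₁ = 3, y₁ ≡ 1 (mod 2). M₂ = 2, y₂ ≡ 2 (mod 3). k = 1×3×1 + 1×2×2 ≡ 1 (mod 6)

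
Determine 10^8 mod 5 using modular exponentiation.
By repeated squaring mod 5: 10^{1}≡0, 10^{2}≡0, 10^{4}≡0, 10^{8}≡0. So 10^{8} ≡ 0 mod 5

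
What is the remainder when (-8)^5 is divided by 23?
By repeated squaring (mod 23): (-8)^{1}≡15, (-8)^{2}≡18, (-8)^{4}≡2. Then (-8)^{5} = (-8)^{4+1} ≡ 2 × 15 ≡ 7 (mod 23)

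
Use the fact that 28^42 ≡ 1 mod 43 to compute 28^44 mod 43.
By Fermat: 28^{42} ≡ 1 mod 43. So 28^{44} = 28^{42} · 28^{2} ≡ 28^{2} ≡ 10 mod 43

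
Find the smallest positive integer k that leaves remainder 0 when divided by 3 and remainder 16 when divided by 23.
M = 3 × 23 = 69. M₁ = 23, y₁ ≡ 2 (mod 3). M₂ = 3, y₂ ≡ 8 (mod 23). k = 0×23×2 + 16×3×8 ≡ 39 (mod 69)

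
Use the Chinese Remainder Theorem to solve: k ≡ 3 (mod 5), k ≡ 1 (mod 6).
M = 5 × 6 = 30. M₁ = 6, y₁ ≡ 1 (mod 5). M₂ = 5, y₂ ≡ 5 (mod 6). k = 3×6×1 + 1×5×5 ≡ 13 (mod 30)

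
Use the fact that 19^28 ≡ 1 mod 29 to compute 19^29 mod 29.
By Fermat: 19^{28} ≡ 1 mod 29. So 19^{29} = 19^{28} · 19^{1} ≡ 19^{1} ≡ 19 mod 29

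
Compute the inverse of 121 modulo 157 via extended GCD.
Extended GCD: 121(-48) + 157(37) = 1. So 121^(-1) ≡ -48 ≡ 109 mod 157. Verify: 121 × 109 = 13189 ≡ 1 mod 157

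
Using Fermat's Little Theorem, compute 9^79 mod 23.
By Fermat: 9^{22} ≡ 1 mod 23. 79 = 3×22 + 13. So 9^{79} ≡ 9^{13} ≡ 12 mod 23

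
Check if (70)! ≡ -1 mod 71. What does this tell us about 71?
(70)! mod 71 = 70. Since this equals -1 mod 71, Wilson confirms 71 is prime.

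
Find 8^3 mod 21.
8^{3} = 512 ≡ 8 mod 21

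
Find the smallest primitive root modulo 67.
g = 2. For each prime q|66: 2^{33}≡66, 2^{22}≡37, 2^{6}≡64, none ≡ 1, so ord_67(2) = 66 and 2 is a primitive root.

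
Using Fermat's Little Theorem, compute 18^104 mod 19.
By Fermat: 18^{18} ≡ 1 (mod 19). 104 = 5×18 + 14. So 18^{104} ≡ 18^{14} ≡ 1 (mod 19)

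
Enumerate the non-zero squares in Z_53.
Squares in Z_53*: {1, 4, 6, 7, 9, 10, 11, 13, 15, 16, 17, 24, 25, 28, 29, 36, 37, 38, 40, 42, 43, 44, 46, 47, 49, 52}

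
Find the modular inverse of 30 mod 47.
Since 47 is prime, by Fermat 30^(-1) ≡ 30^{45} ≡ 11 mod 47. Verify: 30 × 11 = 330 ≡ 1 mod 47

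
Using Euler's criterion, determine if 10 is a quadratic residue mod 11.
By Euler's criterion: 10^{5} ≡ 10 (mod 11). Since this equals -1 (≡ 10), 10 is not a QR.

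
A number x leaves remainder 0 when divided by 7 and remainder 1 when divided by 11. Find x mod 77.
M = 7 × 11 = 77. M₁ = 11, y₁ ≡ 2 mod 7. M₂ = 7, y₂ ≡ 8 mod 11. x = 0×11×2 + 1×7×8 ≡ 56 mod 77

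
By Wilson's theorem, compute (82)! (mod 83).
By Wilson's theorem, (82)! ≡ -1 ≡ 82 (mod 83)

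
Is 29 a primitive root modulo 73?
ord_73(29) divides 72. For each prime q|72: 29^{36}≡72, 29^{24}≡64, none ≡ 1. So 29 has order 72 and is a primitive root mod 73.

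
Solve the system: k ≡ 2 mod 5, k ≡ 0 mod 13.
M = 5 × 13 = 65. M₁ = 13, y₁ ≡ 2 mod 5. M₂ = 5, y₂ ≡ 8 mod 13. k = 2×13×2 + 0×5×8 ≡ 52 mod 65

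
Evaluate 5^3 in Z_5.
5^{3} = 125 ≡ 0 (mod 5)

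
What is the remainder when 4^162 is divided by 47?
Using Fermat: 4^{46} ≡ 1 mod 47. 162 ≡ 24 mod 46. So 4^{162} ≡ 4^{24} ≡ 4 mod 47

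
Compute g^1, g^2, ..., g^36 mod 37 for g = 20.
20^1, 20^2, ..., 20^{36} mod 37: [20, 30, 8, 12, 18, 27, 22, 33, 31, 28, 5, 26, 2, 3, 23, 16, 24, 36, 17, 7, 29, 25, 19, 10, 15, 4, 6, 9, 32, 11, 35, 34, 14, 21, 13, 1]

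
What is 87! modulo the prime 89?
(88)! = (87)! × (88) ≡ -1 (mod 89). So (87)! ≡ -1 × (88)^(-1) ≡ (-1)×(-1) = 1 (mod 89)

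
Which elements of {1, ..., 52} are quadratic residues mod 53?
QRs mod 53: {1, 4, 6, 7, 9, 10, 11, 13, 15, 16, 17, 24, 25, 28, 29, 36, 37, 38, 40, 42, 43, 44, 46, 47, 49, 52}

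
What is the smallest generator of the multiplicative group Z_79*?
g = 3. For each prime q|78: 3^{39}≡78, 3^{26}≡23, 3^{6}≡18, none ≡ 1, so ord_79(3) = 78 and 3 is a primitive root.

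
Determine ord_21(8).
Powers of 8 mod 21: 8^1≡8, 8^2≡1. So the order of 8 is 2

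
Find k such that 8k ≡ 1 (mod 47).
Since 47 is prime, by Fermat 8^(-1) ≡ 8^{45} ≡ 6 (mod 47). Verify: 8 × 6 = 48 ≡ 1 (mod 47)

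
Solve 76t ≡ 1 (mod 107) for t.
Since 107 is prime, by Fermat 76^(-1) ≡ 76^{105} ≡ 69 (mod 107). Verify: 76 × 69 = 5244 ≡ 1 (mod 107)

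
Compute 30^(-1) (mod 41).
Since 41 is prime, by Fermat 30^(-1) ≡ 30^{39} ≡ 26 (mod 41). Verify: 30 × 26 = 780 ≡ 1 (mod 41)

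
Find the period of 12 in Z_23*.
Powers of 12 mod 23: 12^1≡12, 12^2≡6, 12^3≡3, 12^4≡13, 12^5≡18, 12^6≡9, 12^7≡16, 12^8≡8, 12^9≡4, 12^10≡2, 12^11≡1. Order = 11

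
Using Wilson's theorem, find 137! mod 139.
(138)! = (137)! × (138) ≡ -1 mod 139. So (137)! ≡ -1 × (138)^(-1) ≡ (-1)×(-1) = 1 mod 139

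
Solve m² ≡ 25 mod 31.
The square roots of 25 mod 31 are 5 and 26. Verify: 5² = 25 ≡ 25 mod 31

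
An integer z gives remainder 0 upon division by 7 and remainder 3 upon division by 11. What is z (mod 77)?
M = 7 × 11 = 77. M₁ = 11, y₁ ≡ 2 (mod 7). M₂ = 7, y₂ ≡ 8 (mod 11). z = 0×11×2 + 3×7×8 ≡ 14 (mod 77)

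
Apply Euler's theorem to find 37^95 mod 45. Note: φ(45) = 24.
By Euler: 37^{24} ≡ 1 mod 45 since gcd(37, 45) = 1. 95 = 3×24 + 23. So 37^{95} ≡ 37^{23} ≡ 28 mod 45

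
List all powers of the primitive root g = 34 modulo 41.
34^1, 34^2, ..., 34^{40} mod 41: [34, 8, 26, 23, 3, 20, 24, 37, 28, 9, 19, 31, 29, 2, 27, 16, 11, 5, 6, 40, 7, 33, 15, 18, 38, 21, 17, 4, 13, 32, 22, 10, 12, 39, 14, 25, 30, 36, 35, 1]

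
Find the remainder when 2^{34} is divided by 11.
By Fermat: 2^{10} ≡ 1 (mod 11). 34 = 3×10 + 4. So 2^{34} ≡ 2^{4} ≡ 5 (mod 11)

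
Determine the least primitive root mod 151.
g = 6. For each prime q|150: 6^{75}≡150, 6^{50}≡32, 6^{30}≡59, none ≡ 1, so ord_151(6) = 150 and 6 is a primitive root.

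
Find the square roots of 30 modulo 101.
The square roots of 30 mod 101 are 63 and 38. Verify: 63² = 3969 ≡ 30 mod 101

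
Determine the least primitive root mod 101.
g = 2. Powers: [2, 4, 8, 16, 32, 64, ...] generates all 100 non-zero residues.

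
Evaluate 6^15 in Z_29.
By repeated squaring (mod 29): 6^{1}≡6, 6^{2}≡7, 6^{4}≡20, 6^{8}≡23. Then 6^{15} = 6^{8+4+2+1} ≡ 23 × 20 × 7 × 6 ≡ 6 (mod 29)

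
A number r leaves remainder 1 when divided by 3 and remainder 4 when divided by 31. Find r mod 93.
M = 3 × 31 = 93. M₁ = 31, y₁ ≡ 1 mod 3. M₂ = 3, y₂ ≡ 21 mod 31. r = 1×31×1 + 4×3×21 ≡ 4 mod 93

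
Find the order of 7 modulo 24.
Powers of 7 mod 24: 7^1≡7, 7^2≡1. ord_24(7) = 2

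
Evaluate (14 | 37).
(14/37) = 14^{18} mod 37 = -1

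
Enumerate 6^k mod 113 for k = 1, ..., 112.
6^1, 6^2, ..., 6^{112} mod 113: [6, 36, 103, 53, 92, 100, 35, 97, 17, 102, 47, 56, 110, 95, 5, 30, 67, 63, 39, 8, 48, 62, 33, 85, 58, 9, 54, 98, 23, 25, 37, 109, 89, 82, 40, 14, 84, 52, 86, 64, 45, 44, 38, 2, 12, 72, 93, 106, 71, 87, 70, 81, 34, 91, 94, 112, 107, 77, 10, 60, 21, 13, 78, 16, 96, 11, 66, 57, 3, 18, 108, 83, 46, 50, 74, 105, 65, 51, 80, 28, 55, 104, 59, 15, 90, 88, 76, 4, 24, 31, 73, 99, 29, 61, 27, 49, 68, 69, 75, 111, 101, 41, 20, 7, 42, 26, 43, 32, 79, 22, 19, 1]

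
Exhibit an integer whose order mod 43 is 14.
2 has order 14 mod 43 since 2^{14} ≡ 1 (mod 43) and no smaller power works.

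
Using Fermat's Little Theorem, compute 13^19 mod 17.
By Fermat: 13^{16} ≡ 1 mod 17. So 13^{19} = 13^{16} · 13^{3} ≡ 13^{3} ≡ 4 mod 17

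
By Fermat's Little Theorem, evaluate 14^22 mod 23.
By Fermat's Little Theorem, 14^{22} ≡ 1 mod 23 since 23 is prime and gcd(14, 23) = 1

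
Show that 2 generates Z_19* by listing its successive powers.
2^1, 2^2, ..., 2^{18} mod 19: [2, 4, 8, 16, 13, 7, 14, 9, 18, 17, 15, 11, 3, 6, 12, 5, 10, 1]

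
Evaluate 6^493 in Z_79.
Using Fermat: 6^{78} ≡ 1 mod 79. 493 ≡ 25 mod 78. So 6^{493} ≡ 6^{25} ≡ 75 mod 79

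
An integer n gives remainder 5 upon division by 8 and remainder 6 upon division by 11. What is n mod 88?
M = 8 × 11 = 88. M₁ = 11, y₁ ≡ 3 mod 8. M₂ = 8, y₂ ≡ 7 mod 11. n = 5×11×3 + 6×8×7 ≡ 61 mod 88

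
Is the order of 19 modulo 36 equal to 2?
Powers of 19 mod 36: 19^1≡19, 19^2≡1. First k with 19^k≡1 is k=2. Yes, ord_36(19) = 2.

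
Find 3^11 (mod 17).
By repeated squaring (mod 17): 3^{1}≡3, 3^{2}≡9, 3^{4}≡13, 3^{8}≡16. Then 3^{11} = 3^{8+2+1} ≡ 16 × 9 × 3 ≡ 7 (mod 17)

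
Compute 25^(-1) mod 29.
Since 29 is prime, by Fermat 25^(-1) ≡ 25^{27} ≡ 7 mod 29. Verify: 25 × 7 = 175 ≡ 1 mod 29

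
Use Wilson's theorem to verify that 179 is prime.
(178)! mod 179 = 178. Since this equals -1 mod 179, Wilson confirms 179 is prime.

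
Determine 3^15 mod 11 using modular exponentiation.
Using Fermat: 3^{10} ≡ 1 mod 11. 15 ≡ 5 mod 10. So 3^{15} ≡ 3^{5} ≡ 1 mod 11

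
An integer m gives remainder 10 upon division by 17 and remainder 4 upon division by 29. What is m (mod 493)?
M = 17 × 29 = 493. M₁ = 29, y₁ ≡ 10 (mod 17). M₂ = 17, y₂ ≡ 12 (mod 29). m = 10×29×10 + 4×17×12 ≡ 265 (mod 493)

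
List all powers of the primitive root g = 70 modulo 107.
70^1, 70^2, ..., 70^{106} mod 107: [70, 85, 65, 56, 68, 52, 2, 33, 63, 23, 5, 29, 104, 4, 66, 19, 46, 10, 58, 101, 8, 25, 38, 92, 20, 9, 95, 16, 50, 76, 77, 40, 18, 83, 32, 100, 45, 47, 80, 36, 59, 64, 93, 90, 94, 53, 72, 11, 21, 79, 73, 81, 106, 37, 22, 42, 51, 39, 55, 105, 74, 44, 84, 102, 78, 3, 103, 41, 88, 61, 97, 49, 6, 99, 82, 69, 15, 87, 98, 12, 91, 57, 31, 30, 67, 89, 24, 75, 7, 62, 60, 27, 71, 48, 43, 14, 17, 13, 54, 35, 96, 86, 28, 34, 26, 1]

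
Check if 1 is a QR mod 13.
By Euler's criterion: 1^{6} ≡ 1 (mod 13). Since this equals 1, 1 is a QR.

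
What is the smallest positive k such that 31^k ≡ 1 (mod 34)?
Powers of 31 mod 34: 31^1≡31, 31^2≡9, 31^3≡7, 31^4≡13, 31^5≡29, 31^6≡15, 31^7≡23, 31^8≡33, 31^9≡3, 31^10≡25, 31^11≡27, 31^12≡21, 31^13≡5, 31^14≡19, 31^15≡11, 31^16≡1. Order = 16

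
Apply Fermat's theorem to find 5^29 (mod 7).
By Fermat: 5^{6} ≡ 1 (mod 7). 29 = 4×6 + 5. So 5^{29} ≡ 5^{5} ≡ 3 (mod 7)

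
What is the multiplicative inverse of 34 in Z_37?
Since 37 is prime, by Fermat 34^(-1) ≡ 34^{35} ≡ 12 (mod 37). Verify: 34 × 12 = 408 ≡ 1 (mod 37)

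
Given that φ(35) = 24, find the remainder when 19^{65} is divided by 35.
By Euler: 19^{24} ≡ 1 mod 35 since gcd(19, 35) = 1. 65 = 2×24 + 17. So 19^{65} ≡ 19^{17} ≡ 24 mod 35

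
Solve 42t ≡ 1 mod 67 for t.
Since 67 is prime, by Fermat 42^(-1) ≡ 42^{65} ≡ 8 mod 67. Verify: 42 × 8 = 336 ≡ 1 mod 67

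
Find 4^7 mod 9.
By repeated squaring mod 9: 4^{1}≡4, 4^{2}≡7, 4^{4}≡4. Then 4^{7} = 4^{4+2+1} ≡ 4 × 7 × 4 ≡ 4 mod 9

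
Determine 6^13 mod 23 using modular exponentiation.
By repeated squaring (mod 23): 6^{1}≡6, 6^{2}≡13, 6^{4}≡8, 6^{8}≡18. Then 6^{13} = 6^{8+4+1} ≡ 18 × 8 × 6 ≡ 13 (mod 23)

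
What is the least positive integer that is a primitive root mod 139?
g = 2. Powers: [2, 4, 8, 16, 32, 64, 128, ...] generates all 138 non-zero residues.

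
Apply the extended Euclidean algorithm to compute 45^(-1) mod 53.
Extended GCD: 45(-20) + 53(17) = 1. So 45^(-1) ≡ -20 ≡ 33 mod 53. Verify: 45 × 33 = 1485 ≡ 1 mod 53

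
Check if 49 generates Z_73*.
49^{12} ≡ 1 (mod 73) and 12 < 72, so ord_73(49) = 12 ≠ 72 and 49 is not a primitive root.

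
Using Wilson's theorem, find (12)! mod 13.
By Wilson's theorem, (12)! ≡ -1 ≡ 12 mod 13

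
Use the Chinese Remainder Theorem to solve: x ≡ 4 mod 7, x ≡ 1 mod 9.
M = 7 × 9 = 63. M₁ = 9, y₁ ≡ 4 mod 7. M₂ = 7, y₂ ≡ 4 mod 9. x = 4×9×4 + 1×7×4 ≡ 46 mod 63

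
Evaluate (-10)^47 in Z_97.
By repeated squaring (mod 97): (-10)^{1}≡87, (-10)^{2}≡3, (-10)^{4}≡9, (-10)^{8}≡81, (-10)^{16}≡62, (-10)^{32}≡61. Then (-10)^{47} = (-10)^{32+8+4+2+1} ≡ 61 × 81 × 9 × 3 × 87 ≡ 68 (mod 97)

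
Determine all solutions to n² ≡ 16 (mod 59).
The square roots of 16 mod 59 are 4 and 55. Verify: 4² = 16 ≡ 16 (mod 59)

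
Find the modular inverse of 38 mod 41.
Since 41 is prime, by Fermat 38^(-1) ≡ 38^{39} ≡ 27 mod 41. Verify: 38 × 27 = 1026 ≡ 1 mod 41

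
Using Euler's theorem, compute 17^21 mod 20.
By Euler: 17^{8} ≡ 1 (mod 20) since gcd(17, 20) = 1. 21 = 2×8 + 5. So 17^{21} ≡ 17^{5} ≡ 17 (mod 20)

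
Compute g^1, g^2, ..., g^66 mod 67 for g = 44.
44^1, 44^2, ..., 44^{66} mod 67: [44, 60, 27, 49, 12, 59, 50, 56, 52, 10, 38, 64, 2, 21, 53, 54, 31, 24, 51, 33, 45, 37, 20, 9, 61, 4, 42, 39, 41, 62, 48, 35, 66, 23, 7, 40, 18, 55, 8, 17, 11, 15, 57, 29, 3, 65, 46, 14, 13, 36, 43, 16, 34, 22, 30, 47, 58, 6, 63, 25, 28, 26, 5, 19, 32, 1]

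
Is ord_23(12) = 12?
Powers of 12 mod 23: 12^1≡12, 12^2≡6, 12^3≡3, 12^4≡13, 12^5≡18, 12^6≡9, 12^7≡16, 12^8≡8, 12^9≡4, 12^10≡2, 12^11≡1. Already 12^11≡1, so the order is 11 < 12. No, the actual order is 11.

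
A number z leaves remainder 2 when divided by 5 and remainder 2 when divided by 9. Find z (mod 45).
M = 5 × 9 = 45. M₁ = 9, y₁ ≡ 4 (mod 5). M₂ = 5, y₂ ≡ 2 (mod 9). z = 2×9×4 + 2×5×2 ≡ 2 (mod 45)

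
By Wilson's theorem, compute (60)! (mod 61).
By Wilson's theorem, (60)! ≡ -1 ≡ 60 (mod 61)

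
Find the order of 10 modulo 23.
Powers of 10 mod 23: 10^1≡10, 10^2≡8, 10^3≡11, 10^4≡18, 10^5≡19, 10^6≡6, 10^7≡14, 10^8≡2, 10^9≡20, 10^10≡16, 10^11≡22, 10^12≡13, 10^13≡15, 10^14≡12, 10^15≡5, 10^16≡4, 10^17≡17, 10^18≡9, 10^19≡21, 10^20≡3, 10^21≡7, 10^22≡1. Order = 22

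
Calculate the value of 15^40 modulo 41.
Using Fermat: 15^{40} ≡ 1 (mod 41). 40 ≡ 0 (mod 40). So 15^{40} ≡ 15^{0} ≡ 1 (mod 41)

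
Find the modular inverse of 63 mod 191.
Since 191 is prime, by Fermat 63^(-1) ≡ 63^{189} ≡ 94 mod 191. Verify: 63 × 94 = 5922 ≡ 1 mod 191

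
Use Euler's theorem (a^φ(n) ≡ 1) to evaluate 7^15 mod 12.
By Euler: 7^{4} ≡ 1 (mod 12) since gcd(7, 12) = 1. 15 = 3×4 + 3. So 7^{15} ≡ 7^{3} ≡ 7 (mod 12)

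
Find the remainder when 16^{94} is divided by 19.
By Fermat: 16^{18} ≡ 1 (mod 19). 94 = 5×18 + 4. So 16^{94} ≡ 16^{4} ≡ 5 (mod 19)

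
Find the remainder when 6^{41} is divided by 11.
By Fermat: 6^{10} ≡ 1 mod 11. 41 = 4×10 + 1. So 6^{41} ≡ 6^{1} ≡ 6 mod 11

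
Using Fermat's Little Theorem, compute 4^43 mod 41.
By Fermat: 4^{40} ≡ 1 mod 41. So 4^{43} = 4^{40} · 4^{3} ≡ 4^{3} ≡ 23 mod 41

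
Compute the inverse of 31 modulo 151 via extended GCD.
Extended GCD: 31(39) + 151(-8) = 1. So 31^(-1) ≡ 39 (mod 151). Verify: 31 × 39 = 1209 ≡ 1 (mod 151)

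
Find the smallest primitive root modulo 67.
g = 2. Powers: [2, 4, 8, 16, 32, 64, ...] generates all 66 non-zero residues.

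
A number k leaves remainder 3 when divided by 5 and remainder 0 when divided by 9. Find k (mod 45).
M = 5 × 9 = 45. M₁ = 9, y₁ ≡ 4 (mod 5). M₂ = 5, y₂ ≡ 2 (mod 9). k = 3×9×4 + 0×5×2 ≡ 18 (mod 45)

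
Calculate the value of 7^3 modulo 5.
7^{3} = 343 ≡ 3 (mod 5)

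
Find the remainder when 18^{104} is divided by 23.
By Fermat: 18^{22} ≡ 1 (mod 23). 104 = 4×22 + 16. So 18^{104} ≡ 18^{16} ≡ 3 (mod 23)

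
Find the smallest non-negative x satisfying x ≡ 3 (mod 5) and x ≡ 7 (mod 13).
M = 5 × 13 = 65. M₁ = 13, y₁ ≡ 2 (mod 5). M₂ = 5, y₂ ≡ 8 (mod 13). x = 3×13×2 + 7×5×8 ≡ 33 (mod 65)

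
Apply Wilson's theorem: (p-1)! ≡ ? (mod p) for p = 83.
By Wilson's theorem, (82)! ≡ -1 ≡ 82 mod 83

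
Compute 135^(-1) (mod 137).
Since 137 is prime, by Fermat 135^(-1) ≡ 135^{135} ≡ 68 (mod 137). Verify: 135 × 68 = 9180 ≡ 1 (mod 137)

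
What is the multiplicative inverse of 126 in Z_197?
Since 197 is prime, by Fermat 126^(-1) ≡ 126^{195} ≡ 86 (mod 197). Verify: 126 × 86 = 10836 ≡ 1 (mod 197)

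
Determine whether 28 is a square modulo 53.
By Euler's criterion: 28^{26} ≡ 1 mod 53. Since this equals 1, 28 is a QR.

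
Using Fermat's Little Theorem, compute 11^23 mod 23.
By Fermat: 11^{22} ≡ 1 (mod 23). So 11^{23} = 11^{22} · 11^{1} ≡ 11^{1} ≡ 11 (mod 23)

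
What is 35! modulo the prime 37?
(36)! = (35)! × (36) ≡ -1 (mod 37). So (35)! ≡ -1 × (36)^(-1) ≡ (-1)×(-1) = 1 (mod 37)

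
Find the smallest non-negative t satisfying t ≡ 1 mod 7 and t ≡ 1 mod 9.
M = 7 × 9 = 63. M₁ = 9, y₁ ≡ 4 mod 7. M₂ = 7, y₂ ≡ 4 mod 9. t = 1×9×4 + 1×7×4 ≡ 1 mod 63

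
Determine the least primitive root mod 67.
g = 2. For each prime q|66: 2^{33}≡66, 2^{22}≡37, 2^{6}≡64, none ≡ 1, so ord_67(2) = 66 and 2 is a primitive root.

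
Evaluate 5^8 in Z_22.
By repeated squaring mod 22: 5^{1}≡5, 5^{2}≡3, 5^{4}≡9, 5^{8}≡15. So 5^{8} ≡ 15 mod 22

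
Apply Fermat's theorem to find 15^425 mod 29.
By Fermat: 15^{28} ≡ 1 mod 29. 425 ≡ 5 mod 28. So 15^{425} ≡ 15^{5} ≡ 10 mod 29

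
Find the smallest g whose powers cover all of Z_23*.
g = 5. Powers: [5, 2, 10, 4, 20, 8, 17, ...] generates all 22 non-zero residues.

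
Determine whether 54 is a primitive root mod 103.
ord_103(54) divides 102. For each prime q|102: 54^{51}≡102, 54^{34}≡46, 54^{6}≡14, none ≡ 1. So 54 has order 102 and is a primitive root mod 103.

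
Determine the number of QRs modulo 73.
Exactly half the non-zero residues mod a prime are QRs: (73-1)/2 = 36.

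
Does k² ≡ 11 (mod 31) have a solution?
By Euler's criterion: 11^{15} ≡ 30 (mod 31). Since this equals -1 (≡ 30), 11 is not a QR.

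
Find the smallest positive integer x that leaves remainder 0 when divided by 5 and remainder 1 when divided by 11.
M = 5 × 11 = 55. M₁ = 11, y₁ ≡ 1 mod 5. M₂ = 5, y₂ ≡ 9 mod 11. x = 0×11×1 + 1×5×9 ≡ 45 mod 55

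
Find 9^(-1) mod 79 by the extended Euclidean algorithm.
Extended GCD: 9(-35) + 79(4) = 1. So 9^(-1) ≡ -35 ≡ 44 mod 79. Verify: 9 × 44 = 396 ≡ 1 mod 79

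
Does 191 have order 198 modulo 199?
191^{66} ≡ 1 (mod 199) and 66 < 198, so ord_199(191) = 66 ≠ 198 and 191 is not a primitive root.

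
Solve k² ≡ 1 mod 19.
The square roots of 1 mod 19 are 1 and 18. Verify: 1² = 1 ≡ 1 mod 19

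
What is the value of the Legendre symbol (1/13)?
(1/13) = 1^{6} mod 13 = 1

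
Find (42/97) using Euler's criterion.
(42/97) = 42^{48} mod 97 = -1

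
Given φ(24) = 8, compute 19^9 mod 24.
By Euler: 19^{8} ≡ 1 (mod 24) since gcd(19, 24) = 1. 9 = 1×8 + 1. So 19^{9} ≡ 19^{1} ≡ 19 (mod 24)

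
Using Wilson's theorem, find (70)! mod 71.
By Wilson's theorem, (70)! ≡ -1 ≡ 70 (mod 71)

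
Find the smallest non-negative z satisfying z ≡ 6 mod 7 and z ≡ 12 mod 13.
M = 7 × 13 = 91. M₁ = 13, y₁ ≡ 6 mod 7. M₂ = 7, y₂ ≡ 2 mod 13. z = 6×13×6 + 12×7×2 ≡ 90 mod 91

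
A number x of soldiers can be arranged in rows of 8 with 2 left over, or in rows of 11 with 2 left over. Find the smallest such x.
M = 8 × 11 = 88. M₁ = 11, y₁ ≡ 3 mod 8. M₂ = 8, y₂ ≡ 7 mod 11. x = 2×11×3 + 2×8×7 ≡ 2 mod 88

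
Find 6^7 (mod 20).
By repeated squaring (mod 20): 6^{1}≡6, 6^{2}≡16, 6^{4}≡16. Then 6^{7} = 6^{4+2+1} ≡ 16 × 16 × 6 ≡ 16 (mod 20)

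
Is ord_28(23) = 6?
Powers of 23 mod 28: 23^1≡23, 23^2≡25, 23^3≡15, 23^4≡9, 23^5≡11, 23^6≡1. First k with 23^k≡1 is k=6. Yes, ord_28(23) = 6.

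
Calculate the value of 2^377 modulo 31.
Using Fermat: 2^{30} ≡ 1 mod 31. 377 ≡ 17 mod 30. So 2^{377} ≡ 2^{17} ≡ 4 mod 31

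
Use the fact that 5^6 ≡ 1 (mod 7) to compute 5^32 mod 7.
By Fermat: 5^{6} ≡ 1 (mod 7). 32 = 5×6 + 2. So 5^{32} ≡ 5^{2} ≡ 4 (mod 7)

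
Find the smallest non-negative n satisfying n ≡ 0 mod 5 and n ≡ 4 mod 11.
M = 5 × 11 = 55. M₁ = 11, y₁ ≡ 1 mod 5. M₂ = 5, y₂ ≡ 9 mod 11. n = 0×11×1 + 4×5×9 ≡ 15 mod 55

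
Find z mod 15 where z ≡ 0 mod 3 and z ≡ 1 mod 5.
M = 3 × 5 = 15. M₁ = 5, y₁ ≡ 2 mod 3. M₂ = 3, y₂ ≡ 2 mod 5. z = 0×5×2 + 1×3×2 ≡ 6 mod 15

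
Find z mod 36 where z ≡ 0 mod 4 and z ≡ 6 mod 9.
M = 4 × 9 = 36. M₁ = 9, y₁ ≡ 1 mod 4. M₂ = 4, y₂ ≡ 7 mod 9. z = 0×9×1 + 6×4×7 ≡ 24 mod 36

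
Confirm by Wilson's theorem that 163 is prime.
(162)! mod 163 = 162. Since this equals -1 mod 163, Wilson confirms 163 is prime.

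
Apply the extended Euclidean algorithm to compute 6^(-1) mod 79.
Extended GCD: 6(-13) + 79(1) = 1. So 6^(-1) ≡ -13 ≡ 66 mod 79. Verify: 6 × 66 = 396 ≡ 1 mod 79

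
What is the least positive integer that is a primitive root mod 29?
g = 2. Powers: [2, 4, 8, 16, 3, 6, 12, 24, ...] generates all 28 non-zero residues.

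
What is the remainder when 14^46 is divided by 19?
Using Fermat: 14^{18} ≡ 1 mod 19. 46 ≡ 10 mod 18. So 14^{46} ≡ 14^{10} ≡ 5 mod 19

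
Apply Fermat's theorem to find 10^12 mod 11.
By Fermat: 10^{10} ≡ 1 mod 11. So 10^{12} = 10^{10} · 10^{2} ≡ 10^{2} ≡ 1 mod 11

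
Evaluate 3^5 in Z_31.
By repeated squaring (mod 31): 3^{1}≡3, 3^{2}≡9, 3^{4}≡19. Then 3^{5} = 3^{4+1} ≡ 19 × 3 ≡ 26 (mod 31)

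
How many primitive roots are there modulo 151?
There are φ(151-1) = φ(150) = 40 primitive roots modulo 151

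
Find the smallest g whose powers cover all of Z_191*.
g = 19. Powers: [19, 170, 174, 59, 166, 98, 143, 43, 53, ...] generates all 190 non-zero residues.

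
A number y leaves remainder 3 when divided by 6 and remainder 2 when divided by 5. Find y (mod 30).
M = 6 × 5 = 30. M₁ = 5, y₁ ≡ 5 (mod 6). M₂ = 6, y₂ ≡ 1 (mod 5). y = 3×5×5 + 2×6×1 ≡ 27 (mod 30)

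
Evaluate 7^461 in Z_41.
Using Fermat: 7^{40} ≡ 1 mod 41. 461 ≡ 21 mod 40. So 7^{461} ≡ 7^{21} ≡ 34 mod 41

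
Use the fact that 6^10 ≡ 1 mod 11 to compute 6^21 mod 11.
By Fermat: 6^{10} ≡ 1 mod 11. 21 = 2×10 + 1. So 6^{21} ≡ 6^{1} ≡ 6 mod 11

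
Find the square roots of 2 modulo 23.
The square roots of 2 mod 23 are 18 and 5. Verify: 18² = 324 ≡ 2 mod 23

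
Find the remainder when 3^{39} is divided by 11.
By Fermat: 3^{10} ≡ 1 mod 11. 39 = 3×10 + 9. So 3^{39} ≡ 3^{9} ≡ 4 mod 11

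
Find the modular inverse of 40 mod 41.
Since 41 is prime, by Fermat 40^(-1) ≡ 40^{39} ≡ 40 mod 41. Verify: 40 × 40 = 1600 ≡ 1 mod 41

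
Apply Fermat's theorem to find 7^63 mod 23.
By Fermat: 7^{22} ≡ 1 mod 23. 63 = 2×22 + 19. So 7^{63} ≡ 7^{19} ≡ 11 mod 23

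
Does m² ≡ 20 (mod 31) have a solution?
By Euler's criterion: 20^{15} ≡ 1 (mod 31). Since this equals 1, 20 is a QR.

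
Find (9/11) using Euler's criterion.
(9/11) = 9^{5} mod 11 = 1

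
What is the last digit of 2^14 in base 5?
Using Fermat: 2^{4} ≡ 1 mod 5. 14 ≡ 2 mod 4. So 2^{14} ≡ 2^{2} ≡ 4 mod 5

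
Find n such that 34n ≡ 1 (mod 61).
Since 61 is prime, by Fermat 34^(-1) ≡ 34^{59} ≡ 9 (mod 61). Verify: 34 × 9 = 306 ≡ 1 (mod 61)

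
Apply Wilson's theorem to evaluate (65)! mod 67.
(66)! = (65)! × (66) ≡ -1 (mod 67). So (65)! ≡ -1 × (66)^(-1) ≡ (-1)×(-1) = 1 (mod 67)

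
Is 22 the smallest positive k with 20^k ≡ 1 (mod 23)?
Powers of 20 mod 23: 20^1≡20, 20^2≡9, 20^3≡19, 20^4≡12, 20^5≡10, 20^6≡16, 20^7≡21, 20^8≡6, 20^9≡5, 20^10≡8, 20^11≡22, 20^12≡3, 20^13≡14, 20^14≡4, 20^15≡11, 20^16≡13, 20^17≡7, 20^18≡2, 20^19≡17, 20^20≡18, 20^21≡15, 20^22≡1. First k with 20^k≡1 is k=22. Yes, ord_23(20) = 22.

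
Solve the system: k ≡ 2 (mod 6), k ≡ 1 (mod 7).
M = 6 × 7 = 42. M₁ = 7, y₁ ≡ 1 (mod 6). M₂ = 6, y₂ ≡ 6 (mod 7). k = 2×7×1 + 1×6×6 ≡ 8 (mod 42)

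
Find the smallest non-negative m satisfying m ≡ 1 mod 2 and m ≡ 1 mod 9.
M = 2 × 9 = 18. M₁ = 9, y₁ ≡ 1 mod 2. M₂ = 2, y₂ ≡ 5 mod 9. m = 1×9×1 + 1×2×5 ≡ 1 mod 18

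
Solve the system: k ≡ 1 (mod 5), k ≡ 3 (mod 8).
M = 5 × 8 = 40. M₁ = 8, y₁ ≡ 2 (mod 5). M₂ = 5, y₂ ≡ 5 (mod 8). k = 1×8×2 + 3×5×5 ≡ 11 (mod 40)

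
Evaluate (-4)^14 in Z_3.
Using Fermat: (-4)^{2} ≡ 1 (mod 3). 14 ≡ 0 (mod 2). So (-4)^{14} ≡ (-4)^{0} ≡ 1 (mod 3)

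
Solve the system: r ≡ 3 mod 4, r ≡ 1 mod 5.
M = 4 × 5 = 20. M₁ = 5, y₁ ≡ 1 mod 4. M₂ = 4, y₂ ≡ 4 mod 5. r = 3×5×1 + 1×4×4 ≡ 11 mod 20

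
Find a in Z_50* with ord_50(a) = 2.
49 has order 2 mod 50 since 49^{2} ≡ 1 mod 50 and no smaller power works.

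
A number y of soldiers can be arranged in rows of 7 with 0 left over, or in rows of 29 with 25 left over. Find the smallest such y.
M = 7 × 29 = 203. M₁ = 29, y₁ ≡ 1 (mod 7). M₂ = 7, y₂ ≡ 25 (mod 29). y = 0×29×1 + 25×7×25 ≡ 112 (mod 203)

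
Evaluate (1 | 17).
(1/17) = 1^{8} mod 17 = 1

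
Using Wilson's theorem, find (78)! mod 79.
By Wilson's theorem, (78)! ≡ -1 ≡ 78 (mod 79)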